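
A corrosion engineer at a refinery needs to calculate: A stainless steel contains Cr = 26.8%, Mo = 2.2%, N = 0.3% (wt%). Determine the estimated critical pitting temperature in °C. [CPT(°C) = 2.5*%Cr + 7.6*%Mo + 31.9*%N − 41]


Apply the ASTM G48 empirical CPT estimate: CPT(°C) = 2.5*%Cr + 7.6*%Mo + 31.9*%N − 41
2.5*26.8 = 67; 7.6*2.2 = 16.72; 31.9*0.3 = 9.57
CPT = 67 + 16.72 + 9.57 − 41 = 52.29 °C
Rounded to 0.1 °C: CPT ≈ 52.3 °C

52.3 °C


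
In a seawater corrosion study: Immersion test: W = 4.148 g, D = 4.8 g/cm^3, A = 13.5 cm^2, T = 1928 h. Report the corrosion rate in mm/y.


Apply the mm/y weight-loss relation: CR = 87600 * W / (D * A * T)
Numerator: 87600 * 4.148 = 363364.8
Denominator: 4.8 * 13.5 * 1928 = 124934.4
CR = 363364.8 / 124934.4 = 2.9084 mm/y

2.9084 mm/y


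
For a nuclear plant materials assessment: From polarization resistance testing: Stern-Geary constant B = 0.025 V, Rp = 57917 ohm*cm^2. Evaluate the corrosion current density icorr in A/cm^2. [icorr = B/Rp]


Apply the Stern-Geary relation: icorr = B / Rp
icorr = 0.025 / 57917 = 4.317×10^-7 A/cm^2

4.317×10^-7 A/cm^2


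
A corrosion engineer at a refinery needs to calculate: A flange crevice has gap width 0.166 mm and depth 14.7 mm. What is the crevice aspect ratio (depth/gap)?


Aspect ratio = depth / gap
Ratio = 14.7 / 0.166 = 88.6

88.6


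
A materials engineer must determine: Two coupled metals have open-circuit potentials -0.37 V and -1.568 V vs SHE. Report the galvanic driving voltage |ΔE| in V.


Driving voltage is the absolute potential difference.
|ΔE| = |-0.37 − (-1.568)| = 1.198 V

1.198 V


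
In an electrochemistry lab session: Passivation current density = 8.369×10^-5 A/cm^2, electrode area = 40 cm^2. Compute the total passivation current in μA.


I = i_pass * A, then convert A → μA (×10^6)
I = 8.369×10^-5 * 40 * 10^6 = 3347.6 μA

3347.6 μA


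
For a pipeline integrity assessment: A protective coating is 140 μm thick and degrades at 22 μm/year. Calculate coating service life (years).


Service life = thickness / degradation rate
Life = 140 / 22 = 6.4 years

6.4 years


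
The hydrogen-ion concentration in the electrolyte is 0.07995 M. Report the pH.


pH = −log10[H+]
pH = −log10(0.07995) = 1.1

1.1


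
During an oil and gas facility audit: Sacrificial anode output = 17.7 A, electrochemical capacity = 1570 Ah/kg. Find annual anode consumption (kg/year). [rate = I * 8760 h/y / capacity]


Annual consumption = current * hours per year / capacity
Rate = 17.7 * 8760 / 1570 = 98.8 kg/year

98.8 kg/year


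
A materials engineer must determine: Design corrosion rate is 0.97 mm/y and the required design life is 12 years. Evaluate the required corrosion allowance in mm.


Corrosion allowance = CR × design life
CA = 0.97 * 12 = 11.64 mm

11.64 mm


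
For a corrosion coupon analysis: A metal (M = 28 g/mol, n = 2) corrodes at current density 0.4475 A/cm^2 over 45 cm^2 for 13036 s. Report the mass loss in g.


Apply Faraday's law: m = i*A*t*M / (n*F)
Total charge passed Q = i*A*t = 0.4475*45*13036 = 262512.45 C
m = Q*M/(n*F) = 262512.45*28/(2*96485) = 38.0906 g

38.0906 g


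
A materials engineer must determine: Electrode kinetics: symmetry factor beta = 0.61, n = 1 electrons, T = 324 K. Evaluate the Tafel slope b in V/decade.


Apply the Tafel slope relation: b = 2.303*R*T/(beta*n*F)
Numerator: 2.303 * 8.314 * 324 = 6203.67
Denominator: 0.61 * 1 * 96485 = 58855.85
b = 6203.67 / 58855.85 = 0.105 V/decade

0.105 V/decade


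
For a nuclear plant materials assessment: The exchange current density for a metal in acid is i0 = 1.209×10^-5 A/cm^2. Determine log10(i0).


i0 = 1.209×10^-5 A/cm^2
log10(i0) = -4.918

-4.918


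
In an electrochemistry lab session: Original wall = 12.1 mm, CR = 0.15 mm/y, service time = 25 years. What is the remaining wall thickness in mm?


Remaining wall = original − CR × time
t = 12.1 − 0.15*25 = 12.1 − 3.75 = 8.35 mm

8.35 mm


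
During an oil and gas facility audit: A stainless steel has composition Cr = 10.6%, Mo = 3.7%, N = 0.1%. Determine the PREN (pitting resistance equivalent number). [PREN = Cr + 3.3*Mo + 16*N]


Apply the PREN formula: PREN = Cr + 3.3*Mo + 16*N
PREN = 10.6 + 3.3*3.7 + 16*0.1
PREN = 10.6 + 12.21 + 1.6 = 24.41

24.41


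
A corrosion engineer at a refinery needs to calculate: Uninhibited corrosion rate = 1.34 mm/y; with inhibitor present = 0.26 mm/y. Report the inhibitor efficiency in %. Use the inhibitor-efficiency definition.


Apply the inhibitor-efficiency definition: IE = (CR_blank − CR_inh)/CR_blank × 100
IE = (1.34 − 0.26) / 1.34 × 100
IE = 1.08 / 1.34 × 100 = 80.6 %

80.6 %


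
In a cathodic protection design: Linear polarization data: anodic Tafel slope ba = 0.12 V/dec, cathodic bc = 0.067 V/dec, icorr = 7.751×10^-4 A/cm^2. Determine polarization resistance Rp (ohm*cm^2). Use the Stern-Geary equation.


Apply the Stern-Geary equation: Rp = ba*bc / (2.303*icorr*(ba+bc))
ba*bc = 0.12*0.067 = 0.00804
ba+bc = 0.187; 2.303*icorr*(ba+bc) = 2.303*7.751×10^-4*0.187 = 3.3380534×10^-4
Rp = 0.00804 / 3.3380534×10^-4 = 24.09 ohm*cm^2

24.09 ohm*cm^2


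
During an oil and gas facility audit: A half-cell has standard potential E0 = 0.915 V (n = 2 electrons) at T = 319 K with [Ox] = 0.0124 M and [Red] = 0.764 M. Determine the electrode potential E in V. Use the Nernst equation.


Apply the Nernst equation: E = E0 + (RT/nF)*ln([Ox]/[Red])
Step 1: RT/nF = 8.314*319/(2*96485) = 0.01374393 V
Step 2: [Ox]/[Red] = 0.0124/0.764 = 0.01623
Step 3: ln(0.01623) = -4.120894
Step 4: correction = 0.01374393 * -4.120894 = -0.057 V
E = 0.915 + -0.057 = 0.858 V

0.858 V


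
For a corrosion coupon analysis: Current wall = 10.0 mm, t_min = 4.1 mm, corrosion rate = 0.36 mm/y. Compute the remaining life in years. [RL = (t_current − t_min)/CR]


Apply the remaining-life relation: RL = (t_current − t_min) / CR
RL = (10.0 − 4.1) / 0.36 = 5.9 / 0.36 = 16.4 years

16.4 years


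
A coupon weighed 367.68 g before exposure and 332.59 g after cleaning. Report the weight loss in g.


Weight loss = initial − final
WL = 367.68 − 332.59 = 35.09 g

35.09 g


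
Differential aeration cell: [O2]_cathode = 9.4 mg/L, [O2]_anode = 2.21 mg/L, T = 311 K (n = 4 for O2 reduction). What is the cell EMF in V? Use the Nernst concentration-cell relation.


Apply the Nernst concentration-cell relation: E = (RT/nF)*ln(C_cathode/C_anode)
RT/nF = 8.314*311/(4*96485) = 0.00669963 V
ln(9.4/2.21) = 1.44772
E = 0.00669963 * 1.44772 = 0.0097 V

0.0097 V


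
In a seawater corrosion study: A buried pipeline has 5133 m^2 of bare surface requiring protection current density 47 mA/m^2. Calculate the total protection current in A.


I = area * current density, then convert mA → A (÷1000)
I = 5133 * 47 / 1000 = 241.25 A

241.25 A


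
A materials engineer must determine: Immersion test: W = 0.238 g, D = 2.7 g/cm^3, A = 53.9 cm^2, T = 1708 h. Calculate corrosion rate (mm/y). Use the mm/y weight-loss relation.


Apply the mm/y weight-loss relation: CR = 87600 * W / (D * A * T)
Numerator: 87600 * 0.238 = 20848.8
Denominator: 2.7 * 53.9 * 1708 = 248565.24
CR = 20848.8 / 248565.24 = 0.0839 mm/y

0.0839 mm/y


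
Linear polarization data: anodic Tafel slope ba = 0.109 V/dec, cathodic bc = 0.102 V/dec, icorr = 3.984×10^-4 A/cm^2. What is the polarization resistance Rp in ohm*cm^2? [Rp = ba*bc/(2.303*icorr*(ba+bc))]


Apply the Stern-Geary equation: Rp = ba*bc / (2.303*icorr*(ba+bc))
ba*bc = 0.109*0.102 = 0.011118
ba+bc = 0.211; 2.303*icorr*(ba+bc) = 2.303*3.984×10^-4*0.211 = 1.9359571×10^-4
Rp = 0.011118 / 1.9359571×10^-4 = 57.43 ohm*cm^2

57.43 ohm*cm^2


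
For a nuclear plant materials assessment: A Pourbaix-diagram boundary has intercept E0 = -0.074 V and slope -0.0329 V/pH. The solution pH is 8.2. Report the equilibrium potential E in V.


Apply the Pourbaix line equation: E = E0 + slope*pH
E = -0.074 + (-0.0329)*8.2 = -0.074 + (-0.26978) = -0.34378 V
Rounded to 3 decimal places: E = -0.344 V

-0.344 V


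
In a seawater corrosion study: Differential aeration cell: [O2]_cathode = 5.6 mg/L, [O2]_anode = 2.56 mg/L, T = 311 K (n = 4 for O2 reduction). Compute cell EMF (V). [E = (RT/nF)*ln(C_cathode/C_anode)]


Apply the Nernst concentration-cell relation: E = (RT/nF)*ln(C_cathode/C_anode)
RT/nF = 8.314*311/(4*96485) = 0.00669963 V
ln(5.6/2.56) = 0.78276
E = 0.00669963 * 0.78276 = 0.00524 V

0.00524 V


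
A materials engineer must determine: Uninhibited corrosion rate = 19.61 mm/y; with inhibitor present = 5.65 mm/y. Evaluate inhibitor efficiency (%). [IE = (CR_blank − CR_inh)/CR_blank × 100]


Apply the inhibitor-efficiency definition: IE = (CR_blank − CR_inh)/CR_blank × 100
IE = (19.61 − 5.65) / 19.61 × 100
IE = 13.96 / 19.61 × 100 = 71.2 %

71.2 %


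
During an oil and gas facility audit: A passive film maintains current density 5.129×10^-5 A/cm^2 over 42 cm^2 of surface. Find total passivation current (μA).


I = i_pass * A, then convert A → μA (×10^6)
I = 5.129×10^-5 * 42 * 10^6 = 2154.18 μA

2154.18 μA


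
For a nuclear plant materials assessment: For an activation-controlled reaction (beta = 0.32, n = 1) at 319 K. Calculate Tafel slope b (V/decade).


Apply the Tafel slope relation: b = 2.303*R*T/(beta*n*F)
Numerator: 2.303 * 8.314 * 319 = 6107.94
Denominator: 0.32 * 1 * 96485 = 30875.2
b = 6107.94 / 30875.2 = 0.1978 V/decade

0.1978 V/decade


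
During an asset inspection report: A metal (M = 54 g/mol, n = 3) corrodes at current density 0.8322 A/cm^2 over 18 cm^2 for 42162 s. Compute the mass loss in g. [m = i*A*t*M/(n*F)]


Apply Faraday's law: m = i*A*t*M / (n*F)
Total charge passed Q = i*A*t = 0.8322*18*42162 = 631569.8952 C
m = Q*M/(n*F) = 631569.8952*54/(3*96485) = 117.8241 g

117.8241 g


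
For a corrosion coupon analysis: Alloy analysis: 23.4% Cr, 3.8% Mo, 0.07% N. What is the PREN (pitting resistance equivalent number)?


Apply the PREN formula: PREN = Cr + 3.3*Mo + 16*N
PREN = 23.4 + 3.3*3.8 + 16*0.07
PREN = 23.4 + 12.54 + 1.12 = 37.06

37.06


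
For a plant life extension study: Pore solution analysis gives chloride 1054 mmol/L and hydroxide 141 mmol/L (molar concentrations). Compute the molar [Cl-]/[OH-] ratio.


Threshold parameter = [Cl-] / [OH-] (molar basis; both in mmol/L, so units cancel)
Ratio = 1054 / 141 = 7.48

7.48


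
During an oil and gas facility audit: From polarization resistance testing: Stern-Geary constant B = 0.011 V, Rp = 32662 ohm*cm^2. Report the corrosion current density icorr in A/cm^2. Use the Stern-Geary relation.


Apply the Stern-Geary relation: icorr = B / Rp
icorr = 0.011 / 32662 = 3.368×10^-7 A/cm^2

3.368×10^-7 A/cm^2


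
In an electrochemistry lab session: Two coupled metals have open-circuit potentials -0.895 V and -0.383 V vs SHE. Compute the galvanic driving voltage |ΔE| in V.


Driving voltage is the absolute potential difference.
|ΔE| = |-0.895 − (-0.383)| = 0.512 V

0.512 V


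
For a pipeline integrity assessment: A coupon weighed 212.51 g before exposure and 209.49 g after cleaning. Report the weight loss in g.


Weight loss = initial − final
WL = 212.51 − 209.49 = 3.02 g

3.02 g


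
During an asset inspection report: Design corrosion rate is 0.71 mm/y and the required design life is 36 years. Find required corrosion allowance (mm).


Corrosion allowance = CR × design life
CA = 0.71 * 36 = 25.56 mm

25.56 mm


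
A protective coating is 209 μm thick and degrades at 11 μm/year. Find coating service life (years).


Service life = thickness / degradation rate
Life = 209 / 11 = 19.0 years

19.0 years


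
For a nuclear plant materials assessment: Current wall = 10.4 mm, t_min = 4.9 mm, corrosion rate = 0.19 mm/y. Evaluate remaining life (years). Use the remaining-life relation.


Apply the remaining-life relation: RL = (t_current − t_min) / CR
RL = (10.4 − 4.9) / 0.19 = 5.5 / 0.19 = 28.9 years

28.9 years


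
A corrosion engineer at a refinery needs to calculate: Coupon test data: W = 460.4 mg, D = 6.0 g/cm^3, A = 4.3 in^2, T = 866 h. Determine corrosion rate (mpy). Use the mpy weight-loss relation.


Apply the mpy weight-loss relation: CR = 534 * W / (D * A * T)
Numerator: 534 * 460.4 = 245853.6
Denominator: 6.0 * 4.3 * 866 = 22342.8
CR = 245853.6 / 22342.8 = 11.004 mpy

11.004 mpy


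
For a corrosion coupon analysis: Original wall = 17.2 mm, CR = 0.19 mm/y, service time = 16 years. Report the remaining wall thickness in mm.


Remaining wall = original − CR × time
t = 17.2 − 0.19*16 = 17.2 − 3.04 = 14.16 mm

14.16 mm


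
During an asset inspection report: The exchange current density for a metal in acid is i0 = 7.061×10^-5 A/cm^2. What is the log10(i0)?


i0 = 7.061×10^-5 A/cm^2
log10(i0) = -4.151

-4.151


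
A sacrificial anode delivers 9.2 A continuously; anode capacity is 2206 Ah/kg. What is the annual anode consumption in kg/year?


Annual consumption = current * hours per year / capacity
Rate = 9.2 * 8760 / 2206 = 36.5 kg/year

36.5 kg/year


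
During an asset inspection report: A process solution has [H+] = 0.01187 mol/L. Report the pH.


pH = −log10[H+]
pH = −log10(0.01187) = 1.93

1.93


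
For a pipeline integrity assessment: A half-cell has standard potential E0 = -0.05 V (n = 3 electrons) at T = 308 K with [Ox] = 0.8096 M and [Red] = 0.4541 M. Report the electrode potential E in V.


Apply the Nernst equation: E = E0 + (RT/nF)*ln([Ox]/[Red])
Step 1: RT/nF = 8.314*308/(3*96485) = 0.00884667 V
Step 2: [Ox]/[Red] = 0.8096/0.4541 = 1.782867
Step 3: ln(1.782867) = 0.578223
Step 4: correction = 0.00884667 * 0.578223 = 0.005 V
E = -0.05 + 0.005 = -0.045 V

-0.045 V


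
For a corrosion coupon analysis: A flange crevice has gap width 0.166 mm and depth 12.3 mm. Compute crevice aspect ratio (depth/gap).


Aspect ratio = depth / gap
Ratio = 12.3 / 0.166 = 74.1

74.1


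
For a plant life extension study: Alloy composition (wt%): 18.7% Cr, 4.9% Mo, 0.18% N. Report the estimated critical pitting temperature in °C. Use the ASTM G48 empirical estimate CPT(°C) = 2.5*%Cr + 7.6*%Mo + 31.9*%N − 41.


Apply the ASTM G48 empirical CPT estimate: CPT(°C) = 2.5*%Cr + 7.6*%Mo + 31.9*%N − 41
2.5*18.7 = 46.75; 7.6*4.9 = 37.24; 31.9*0.18 = 5.742
CPT = 46.75 + 37.24 + 5.742 − 41 = 48.732 °C
Rounded to 0.1 °C: CPT ≈ 48.7 °C

48.7 °C


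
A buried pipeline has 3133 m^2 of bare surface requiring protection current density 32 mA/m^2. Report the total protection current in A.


I = area * current density, then convert mA → A (÷1000)
I = 3133 * 32 / 1000 = 100.26 A

100.26 A


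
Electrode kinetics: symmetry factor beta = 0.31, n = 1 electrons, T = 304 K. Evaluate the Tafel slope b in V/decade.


Apply the Tafel slope relation: b = 2.303*R*T/(beta*n*F)
Numerator: 2.303 * 8.314 * 304 = 5820.73
Denominator: 0.31 * 1 * 96485 = 29910.35
b = 5820.73 / 29910.35 = 0.195 V/decade

0.195 V/decade


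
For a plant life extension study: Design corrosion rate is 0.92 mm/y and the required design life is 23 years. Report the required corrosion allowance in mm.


Corrosion allowance = CR × design life
CA = 0.92 * 23 = 21.16 mm

21.16 mm


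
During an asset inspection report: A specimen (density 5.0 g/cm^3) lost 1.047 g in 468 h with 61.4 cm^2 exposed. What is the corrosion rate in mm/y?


Apply the mm/y weight-loss relation: CR = 87600 * W / (D * A * T)
Numerator: 87600 * 1.047 = 91717.2
Denominator: 5.0 * 61.4 * 468 = 143676.0
CR = 91717.2 / 143676.0 = 0.63836 mm/y

0.63836 mm/y


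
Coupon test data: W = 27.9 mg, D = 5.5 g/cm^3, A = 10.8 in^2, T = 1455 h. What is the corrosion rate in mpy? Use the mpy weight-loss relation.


Apply the mpy weight-loss relation: CR = 534 * W / (D * A * T)
Numerator: 534 * 27.9 = 14898.6
Denominator: 5.5 * 10.8 * 1455 = 86427.0
CR = 14898.6 / 86427.0 = 0.172 mpy

0.172 mpy


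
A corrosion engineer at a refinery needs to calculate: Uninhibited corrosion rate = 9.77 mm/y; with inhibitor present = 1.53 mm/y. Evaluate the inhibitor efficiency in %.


Apply the inhibitor-efficiency definition: IE = (CR_blank − CR_inh)/CR_blank × 100
IE = (9.77 − 1.53) / 9.77 × 100
IE = 8.24 / 9.77 × 100 = 84.3 %

84.3 %


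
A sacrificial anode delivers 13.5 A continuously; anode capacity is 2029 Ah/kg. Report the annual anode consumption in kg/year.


Annual consumption = current * hours per year / capacity
Rate = 13.5 * 8760 / 2029 = 58.3 kg/year

58.3 kg/year


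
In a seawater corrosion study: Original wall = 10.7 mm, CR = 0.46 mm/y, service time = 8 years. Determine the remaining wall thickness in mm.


Remaining wall = original − CR × time
t = 10.7 − 0.46*8 = 10.7 − 3.68 = 7.02 mm

7.02 mm


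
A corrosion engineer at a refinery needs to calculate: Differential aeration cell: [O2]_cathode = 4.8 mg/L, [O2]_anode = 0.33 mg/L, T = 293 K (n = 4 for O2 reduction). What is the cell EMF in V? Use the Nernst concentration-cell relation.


Apply the Nernst concentration-cell relation: E = (RT/nF)*ln(C_cathode/C_anode)
RT/nF = 8.314*293/(4*96485) = 0.00631187 V
ln(4.8/0.33) = 2.67728
E = 0.00631187 * 2.67728 = 0.0169 V

0.0169 V


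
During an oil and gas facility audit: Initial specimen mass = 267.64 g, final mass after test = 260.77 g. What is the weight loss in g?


Weight loss = initial − final
WL = 267.64 − 260.77 = 6.87 g

6.87 g


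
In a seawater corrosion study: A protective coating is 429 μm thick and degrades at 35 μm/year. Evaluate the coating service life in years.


Service life = thickness / degradation rate
Life = 429 / 35 = 12.3 years

12.3 years


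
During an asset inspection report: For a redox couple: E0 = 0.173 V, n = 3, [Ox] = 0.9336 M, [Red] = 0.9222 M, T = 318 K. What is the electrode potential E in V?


Apply the Nernst equation: E = E0 + (RT/nF)*ln([Ox]/[Red])
Step 1: RT/nF = 8.314*318/(3*96485) = 0.0091339 V
Step 2: [Ox]/[Red] = 0.9336/0.9222 = 1.012362
Step 3: ln(1.012362) = 0.012286
Step 4: correction = 0.0091339 * 0.012286 = 0.0001 V
E = 0.173 + 0.0001 = 0.1731 V

0.1731 V


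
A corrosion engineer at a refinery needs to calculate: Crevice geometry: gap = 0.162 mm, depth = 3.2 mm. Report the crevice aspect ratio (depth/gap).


Aspect ratio = depth / gap
Ratio = 3.2 / 0.162 = 19.8

19.8


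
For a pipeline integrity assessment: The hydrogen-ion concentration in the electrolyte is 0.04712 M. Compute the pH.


pH = −log10[H+]
pH = −log10(0.04712) = 1.33

1.33


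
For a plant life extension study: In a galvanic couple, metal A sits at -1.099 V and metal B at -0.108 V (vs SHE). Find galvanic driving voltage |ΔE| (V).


Driving voltage is the absolute potential difference.
|ΔE| = |-1.099 − (-0.108)| = 0.991 V

0.991 V


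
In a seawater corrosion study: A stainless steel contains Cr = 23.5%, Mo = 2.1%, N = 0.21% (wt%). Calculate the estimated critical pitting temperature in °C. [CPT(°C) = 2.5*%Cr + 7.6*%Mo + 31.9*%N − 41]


Apply the ASTM G48 empirical CPT estimate: CPT(°C) = 2.5*%Cr + 7.6*%Mo + 31.9*%N − 41
2.5*23.5 = 58.75; 7.6*2.1 = 15.96; 31.9*0.21 = 6.699
CPT = 58.75 + 15.96 + 6.699 − 41 = 40.409 °C
Rounded to 0.1 °C: CPT ≈ 40.4 °C

40.4 °C


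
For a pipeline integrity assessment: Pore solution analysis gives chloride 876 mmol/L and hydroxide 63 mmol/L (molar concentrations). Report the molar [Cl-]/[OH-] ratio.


Threshold parameter = [Cl-] / [OH-] (molar basis; both in mmol/L, so units cancel)
Ratio = 876 / 63 = 13.9

13.9


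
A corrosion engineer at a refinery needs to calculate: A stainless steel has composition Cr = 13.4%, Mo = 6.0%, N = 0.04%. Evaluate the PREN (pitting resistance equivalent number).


Apply the PREN formula: PREN = Cr + 3.3*Mo + 16*N
PREN = 13.4 + 3.3*6.0 + 16*0.04
PREN = 13.4 + 19.8 + 0.64 = 33.84

33.84


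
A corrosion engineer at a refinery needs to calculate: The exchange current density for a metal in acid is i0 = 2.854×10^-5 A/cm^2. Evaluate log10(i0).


i0 = 2.854×10^-5 A/cm^2
log10(i0) = -4.545

-4.545


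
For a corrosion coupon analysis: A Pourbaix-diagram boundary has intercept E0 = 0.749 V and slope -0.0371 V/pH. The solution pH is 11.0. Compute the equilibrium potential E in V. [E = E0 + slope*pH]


Apply the Pourbaix line equation: E = E0 + slope*pH
E = 0.749 + (-0.0371)*11.0 = 0.749 + (-0.4081) = 0.3409 V
Rounded to 4 decimal places: E = 0.3409 V

0.3409 V


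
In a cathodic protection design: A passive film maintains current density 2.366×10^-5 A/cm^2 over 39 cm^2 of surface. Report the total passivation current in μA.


I = i_pass * A, then convert A → μA (×10^6)
I = 2.366×10^-5 * 39 * 10^6 = 922.74 μA

922.74 μA


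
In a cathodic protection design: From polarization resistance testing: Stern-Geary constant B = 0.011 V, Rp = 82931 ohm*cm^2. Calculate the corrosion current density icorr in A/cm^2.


Apply the Stern-Geary relation: icorr = B / Rp
icorr = 0.011 / 82931 = 1.326×10^-7 A/cm^2

1.326×10^-7 A/cm^2


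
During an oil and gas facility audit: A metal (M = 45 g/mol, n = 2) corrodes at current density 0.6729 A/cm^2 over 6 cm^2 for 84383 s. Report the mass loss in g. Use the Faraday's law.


Apply Faraday's law: m = i*A*t*M / (n*F)
Total charge passed Q = i*A*t = 0.6729*6*84383 = 340687.9242 C
m = Q*M/(n*F) = 340687.9242*45/(2*96485) = 79.44736 g

79.44736 g


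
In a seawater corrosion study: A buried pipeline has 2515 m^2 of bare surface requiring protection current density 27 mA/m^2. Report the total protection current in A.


I = area * current density, then convert mA → A (÷1000)
I = 2515 * 27 / 1000 = 67.91 A

67.91 A


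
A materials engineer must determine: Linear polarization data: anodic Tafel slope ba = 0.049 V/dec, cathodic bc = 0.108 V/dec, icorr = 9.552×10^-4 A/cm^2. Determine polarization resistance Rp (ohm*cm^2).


Apply the Stern-Geary equation: Rp = ba*bc / (2.303*icorr*(ba+bc))
ba*bc = 0.049*0.108 = 0.005292
ba+bc = 0.157; 2.303*icorr*(ba+bc) = 2.303*9.552×10^-4*0.157 = 3.4537262×10^-4
Rp = 0.005292 / 3.4537262×10^-4 = 15.32 ohm*cm^2

15.32 ohm*cm^2


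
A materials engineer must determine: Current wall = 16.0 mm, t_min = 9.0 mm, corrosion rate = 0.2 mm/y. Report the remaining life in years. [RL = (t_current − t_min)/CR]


Apply the remaining-life relation: RL = (t_current − t_min) / CR
RL = (16.0 − 9.0) / 0.2 = 7.0 / 0.2 = 35.0 years

35.0 years


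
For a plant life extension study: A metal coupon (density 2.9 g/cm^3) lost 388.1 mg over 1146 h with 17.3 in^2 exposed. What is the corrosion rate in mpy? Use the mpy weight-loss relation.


Apply the mpy weight-loss relation: CR = 534 * W / (D * A * T)
Numerator: 534 * 388.1 = 207245.4
Denominator: 2.9 * 17.3 * 1146 = 57494.82
CR = 207245.4 / 57494.82 = 3.60459 mpy

3.60459 mpy


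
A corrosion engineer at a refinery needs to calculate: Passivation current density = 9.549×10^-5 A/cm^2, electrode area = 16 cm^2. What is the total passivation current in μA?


I = i_pass * A, then convert A → μA (×10^6)
I = 9.549×10^-5 * 16 * 10^6 = 1527.84 μA

1527.84 μA


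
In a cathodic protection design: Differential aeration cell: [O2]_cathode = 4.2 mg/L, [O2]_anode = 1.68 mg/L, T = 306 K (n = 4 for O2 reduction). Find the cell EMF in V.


Apply the Nernst concentration-cell relation: E = (RT/nF)*ln(C_cathode/C_anode)
RT/nF = 8.314*306/(4*96485) = 0.00659192 V
ln(4.2/1.68) = 0.91629
E = 0.00659192 * 0.91629 = 0.00604 V

0.00604 V


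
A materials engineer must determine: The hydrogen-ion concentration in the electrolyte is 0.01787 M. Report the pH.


pH = −log10[H+]
pH = −log10(0.01787) = 1.75

1.75


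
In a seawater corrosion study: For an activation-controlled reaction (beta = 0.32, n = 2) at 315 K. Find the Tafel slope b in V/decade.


Apply the Tafel slope relation: b = 2.303*R*T/(beta*n*F)
Numerator: 2.303 * 8.314 * 315 = 6031.35
Denominator: 0.32 * 2 * 96485 = 61750.4
b = 6031.35 / 61750.4 = 0.098 V/decade

0.098 V/decade


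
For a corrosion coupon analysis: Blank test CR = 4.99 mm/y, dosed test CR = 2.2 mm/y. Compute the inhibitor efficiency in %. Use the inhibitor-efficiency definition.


Apply the inhibitor-efficiency definition: IE = (CR_blank − CR_inh)/CR_blank × 100
IE = (4.99 − 2.2) / 4.99 × 100
IE = 2.79 / 4.99 × 100 = 55.9 %

55.9 %


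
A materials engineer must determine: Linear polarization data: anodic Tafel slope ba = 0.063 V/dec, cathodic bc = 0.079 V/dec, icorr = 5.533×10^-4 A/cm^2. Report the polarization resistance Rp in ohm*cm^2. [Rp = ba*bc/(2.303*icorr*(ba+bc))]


Apply the Stern-Geary equation: Rp = ba*bc / (2.303*icorr*(ba+bc))
ba*bc = 0.063*0.079 = 0.004977
ba+bc = 0.142; 2.303*icorr*(ba+bc) = 2.303*5.533×10^-4*0.142 = 1.8094349×10^-4
Rp = 0.004977 / 1.8094349×10^-4 = 27.51 ohm*cm^2

27.51 ohm*cm^2


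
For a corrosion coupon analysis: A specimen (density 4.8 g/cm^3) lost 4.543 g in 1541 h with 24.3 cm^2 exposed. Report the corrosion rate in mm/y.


Apply the mm/y weight-loss relation: CR = 87600 * W / (D * A * T)
Numerator: 87600 * 4.543 = 397966.8
Denominator: 4.8 * 24.3 * 1541 = 179742.24
CR = 397966.8 / 179742.24 = 2.2141 mm/y

2.2141 mm/y


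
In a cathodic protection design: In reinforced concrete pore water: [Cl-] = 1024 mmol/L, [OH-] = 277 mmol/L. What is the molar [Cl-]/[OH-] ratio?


Threshold parameter = [Cl-] / [OH-] (molar basis; both in mmol/L, so units cancel)
Ratio = 1024 / 277 = 3.7

3.7


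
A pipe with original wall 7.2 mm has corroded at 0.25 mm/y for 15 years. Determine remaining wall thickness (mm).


Remaining wall = original − CR × time
t = 7.2 − 0.25*15 = 7.2 − 3.75 = 3.45 mm

3.45 mm


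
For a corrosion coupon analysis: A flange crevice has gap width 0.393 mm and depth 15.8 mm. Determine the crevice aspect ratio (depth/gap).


Aspect ratio = depth / gap
Ratio = 15.8 / 0.393 = 40.2

40.2


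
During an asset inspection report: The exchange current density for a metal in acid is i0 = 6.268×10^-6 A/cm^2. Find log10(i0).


i0 = 6.268×10^-6 A/cm^2
log10(i0) = -5.203

-5.203


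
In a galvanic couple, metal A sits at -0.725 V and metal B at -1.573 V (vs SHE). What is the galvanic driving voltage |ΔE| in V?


Driving voltage is the absolute potential difference.
|ΔE| = |-0.725 − (-1.573)| = 0.848 V

0.848 V


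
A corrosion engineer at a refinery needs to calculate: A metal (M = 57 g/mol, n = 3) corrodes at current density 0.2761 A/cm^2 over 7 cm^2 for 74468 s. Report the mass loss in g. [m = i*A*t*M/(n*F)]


Apply Faraday's law: m = i*A*t*M / (n*F)
Total charge passed Q = i*A*t = 0.2761*7*74468 = 143924.3036 C
m = Q*M/(n*F) = 143924.3036*57/(3*96485) = 28.3418 g

28.3418 g


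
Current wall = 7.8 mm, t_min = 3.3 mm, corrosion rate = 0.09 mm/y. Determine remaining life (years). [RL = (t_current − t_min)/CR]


Apply the remaining-life relation: RL = (t_current − t_min) / CR
RL = (7.8 − 3.3) / 0.09 = 4.5 / 0.09 = 50.0 years

50.0 years


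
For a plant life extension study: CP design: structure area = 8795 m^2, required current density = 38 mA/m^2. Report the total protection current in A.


I = area * current density, then convert mA → A (÷1000)
I = 8795 * 38 / 1000 = 334.21 A

334.21 A


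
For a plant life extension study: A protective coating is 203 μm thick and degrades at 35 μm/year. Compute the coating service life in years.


Service life = thickness / degradation rate
Life = 203 / 35 = 5.8 years

5.8 years


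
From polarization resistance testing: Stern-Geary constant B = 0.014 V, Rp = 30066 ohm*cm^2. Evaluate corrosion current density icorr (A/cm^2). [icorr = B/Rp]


Apply the Stern-Geary relation: icorr = B / Rp
icorr = 0.014 / 30066 = 4.656×10^-7 A/cm^2

4.656×10^-7 A/cm^2


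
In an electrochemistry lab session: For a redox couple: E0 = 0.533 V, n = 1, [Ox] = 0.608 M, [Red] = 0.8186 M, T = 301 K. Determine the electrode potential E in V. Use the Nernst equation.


Apply the Nernst equation: E = E0 + (RT/nF)*ln([Ox]/[Red])
Step 1: RT/nF = 8.314*301/(1*96485) = 0.02593682 V
Step 2: [Ox]/[Red] = 0.608/0.8186 = 0.742731
Step 3: ln(0.742731) = -0.297421
Step 4: correction = 0.02593682 * -0.297421 = -0.0077 V
E = 0.533 + -0.0077 = 0.5253 V

0.5253 V


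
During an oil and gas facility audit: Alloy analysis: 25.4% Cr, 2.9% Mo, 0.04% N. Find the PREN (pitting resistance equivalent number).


Apply the PREN formula: PREN = Cr + 3.3*Mo + 16*N
PREN = 25.4 + 3.3*2.9 + 16*0.04
PREN = 25.4 + 9.57 + 0.64 = 35.61

35.61


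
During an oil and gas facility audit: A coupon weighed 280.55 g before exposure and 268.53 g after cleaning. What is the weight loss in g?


Weight loss = initial − final
WL = 280.55 − 268.53 = 12.02 g

12.02 g


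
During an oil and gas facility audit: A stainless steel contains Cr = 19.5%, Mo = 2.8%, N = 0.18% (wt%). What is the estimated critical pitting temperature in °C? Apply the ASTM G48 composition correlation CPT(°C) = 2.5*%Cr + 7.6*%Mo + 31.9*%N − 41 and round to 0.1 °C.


Apply the ASTM G48 empirical CPT estimate: CPT(°C) = 2.5*%Cr + 7.6*%Mo + 31.9*%N − 41
2.5*19.5 = 48.75; 7.6*2.8 = 21.28; 31.9*0.18 = 5.742
CPT = 48.75 + 21.28 + 5.742 − 41 = 34.772 °C
Rounded to 0.1 °C: CPT ≈ 34.8 °C

34.8 °C


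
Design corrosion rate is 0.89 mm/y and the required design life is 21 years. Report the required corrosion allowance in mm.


Corrosion allowance = CR × design life
CA = 0.89 * 21 = 18.69 mm

18.69 mm


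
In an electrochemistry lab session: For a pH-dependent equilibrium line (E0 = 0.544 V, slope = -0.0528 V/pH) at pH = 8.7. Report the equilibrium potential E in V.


Apply the Pourbaix line equation: E = E0 + slope*pH
E = 0.544 + (-0.0528)*8.7 = 0.544 + (-0.45936) = 0.08464 V
Rounded to 3 decimal places: E = 0.085 V

0.085 V


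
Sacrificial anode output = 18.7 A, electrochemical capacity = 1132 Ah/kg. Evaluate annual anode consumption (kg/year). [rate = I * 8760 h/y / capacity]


Annual consumption = current * hours per year / capacity
Rate = 18.7 * 8760 / 1132 = 144.7 kg/year

144.7 kg/year


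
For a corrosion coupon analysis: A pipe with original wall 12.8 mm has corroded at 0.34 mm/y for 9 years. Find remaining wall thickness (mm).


Remaining wall = original − CR × time
t = 12.8 − 0.34*9 = 12.8 − 3.06 = 9.74 mm

9.74 mm


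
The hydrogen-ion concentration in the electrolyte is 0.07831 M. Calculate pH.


pH = −log10[H+]
pH = −log10(0.07831) = 1.11

1.11


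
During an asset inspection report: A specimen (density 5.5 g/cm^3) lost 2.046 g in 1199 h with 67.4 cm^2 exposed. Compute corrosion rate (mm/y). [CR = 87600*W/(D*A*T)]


Apply the mm/y weight-loss relation: CR = 87600 * W / (D * A * T)
Numerator: 87600 * 2.046 = 179229.6
Denominator: 5.5 * 67.4 * 1199 = 444469.3
CR = 179229.6 / 444469.3 = 0.4032 mm/y

0.4032 mm/y


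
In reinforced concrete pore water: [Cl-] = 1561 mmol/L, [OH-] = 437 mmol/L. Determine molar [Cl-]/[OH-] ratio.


Threshold parameter = [Cl-] / [OH-] (molar basis; both in mmol/L, so units cancel)
Ratio = 1561 / 437 = 3.57

3.57


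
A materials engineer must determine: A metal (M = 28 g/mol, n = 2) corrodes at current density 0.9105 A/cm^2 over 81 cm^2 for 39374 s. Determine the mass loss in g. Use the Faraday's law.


Apply Faraday's law: m = i*A*t*M / (n*F)
Total charge passed Q = i*A*t = 0.9105*81*39374 = 2903852.187 C
m = Q*M/(n*F) = 2903852.187*28/(2*96485) = 421.3497 g

421.3497 g


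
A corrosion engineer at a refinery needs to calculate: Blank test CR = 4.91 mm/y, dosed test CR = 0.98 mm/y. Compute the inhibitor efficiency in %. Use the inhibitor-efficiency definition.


Apply the inhibitor-efficiency definition: IE = (CR_blank − CR_inh)/CR_blank × 100
IE = (4.91 − 0.98) / 4.91 × 100
IE = 3.93 / 4.91 × 100 = 80.0 %

80.0 %


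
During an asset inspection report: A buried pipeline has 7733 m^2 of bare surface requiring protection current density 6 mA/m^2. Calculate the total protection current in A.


I = area * current density, then convert mA → A (÷1000)
I = 7733 * 6 / 1000 = 46.4 A

46.4 A


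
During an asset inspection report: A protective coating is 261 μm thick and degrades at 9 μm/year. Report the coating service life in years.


Service life = thickness / degradation rate
Life = 261 / 9 = 29.0 years

29.0 years


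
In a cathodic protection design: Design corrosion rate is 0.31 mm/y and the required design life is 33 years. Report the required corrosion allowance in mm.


Corrosion allowance = CR × design life
CA = 0.31 * 33 = 10.23 mm

10.23 mm


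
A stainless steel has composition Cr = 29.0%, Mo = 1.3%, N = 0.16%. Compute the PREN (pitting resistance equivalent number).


Apply the PREN formula: PREN = Cr + 3.3*Mo + 16*N
PREN = 29.0 + 3.3*1.3 + 16*0.16
PREN = 29.0 + 4.29 + 2.56 = 35.85

35.85


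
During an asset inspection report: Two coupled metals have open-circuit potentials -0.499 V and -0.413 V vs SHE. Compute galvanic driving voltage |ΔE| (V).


Driving voltage is the absolute potential difference.
|ΔE| = |-0.499 − (-0.413)| = 0.086 V

0.086 V


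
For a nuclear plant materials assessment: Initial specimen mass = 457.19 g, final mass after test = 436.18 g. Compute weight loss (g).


Weight loss = initial − final
WL = 457.19 − 436.18 = 21.01 g

21.01 g


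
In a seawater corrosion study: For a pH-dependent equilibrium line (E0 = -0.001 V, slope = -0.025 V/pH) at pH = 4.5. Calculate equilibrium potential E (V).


Apply the Pourbaix line equation: E = E0 + slope*pH
E = -0.001 + (-0.025)*4.5 = -0.001 + (-0.1125) = -0.1135 V
Rounded to 3 decimal places: E = -0.114 V

-0.114 V


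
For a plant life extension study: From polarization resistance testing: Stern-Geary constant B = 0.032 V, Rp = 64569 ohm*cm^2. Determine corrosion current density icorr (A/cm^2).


Apply the Stern-Geary relation: icorr = B / Rp
icorr = 0.032 / 64569 = 4.956×10^-7 A/cm^2

4.956×10^-7 A/cm^2


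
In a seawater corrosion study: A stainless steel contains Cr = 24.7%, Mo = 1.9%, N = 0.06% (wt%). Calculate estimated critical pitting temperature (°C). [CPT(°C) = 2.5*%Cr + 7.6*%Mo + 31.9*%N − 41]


Apply the ASTM G48 empirical CPT estimate: CPT(°C) = 2.5*%Cr + 7.6*%Mo + 31.9*%N − 41
2.5*24.7 = 61.75; 7.6*1.9 = 14.44; 31.9*0.06 = 1.914
CPT = 61.75 + 14.44 + 1.914 − 41 = 37.104 °C
Rounded to 0.1 °C: CPT ≈ 37.1 °C

37.1 °C


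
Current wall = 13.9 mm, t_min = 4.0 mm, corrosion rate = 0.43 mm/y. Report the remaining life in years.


Apply the remaining-life relation: RL = (t_current − t_min) / CR
RL = (13.9 − 4.0) / 0.43 = 9.9 / 0.43 = 23.0 years

23.0 years


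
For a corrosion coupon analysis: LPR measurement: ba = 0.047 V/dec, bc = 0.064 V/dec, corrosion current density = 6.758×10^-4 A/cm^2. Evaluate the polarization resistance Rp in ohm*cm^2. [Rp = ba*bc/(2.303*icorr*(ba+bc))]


Apply the Stern-Geary equation: Rp = ba*bc / (2.303*icorr*(ba+bc))
ba*bc = 0.047*0.064 = 0.003008
ba+bc = 0.111; 2.303*icorr*(ba+bc) = 2.303*6.758×10^-4*0.111 = 1.7275678×10^-4
Rp = 0.003008 / 1.7275678×10^-4 = 17.4 ohm*cm^2

17.4 ohm*cm^2


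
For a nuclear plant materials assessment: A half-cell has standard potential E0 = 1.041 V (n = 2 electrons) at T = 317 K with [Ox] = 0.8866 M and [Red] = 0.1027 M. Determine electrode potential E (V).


Apply the Nernst equation: E = E0 + (RT/nF)*ln([Ox]/[Red])
Step 1: RT/nF = 8.314*317/(2*96485) = 0.01365776 V
Step 2: [Ox]/[Red] = 0.8866/0.1027 = 8.632911
Step 3: ln(8.632911) = 2.155582
Step 4: correction = 0.01365776 * 2.155582 = 0.029 V
E = 1.041 + 0.029 = 1.07 V

1.07 V


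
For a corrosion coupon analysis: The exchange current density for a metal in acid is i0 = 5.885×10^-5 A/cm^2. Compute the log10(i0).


i0 = 5.885×10^-5 A/cm^2
log10(i0) = -4.23

-4.23


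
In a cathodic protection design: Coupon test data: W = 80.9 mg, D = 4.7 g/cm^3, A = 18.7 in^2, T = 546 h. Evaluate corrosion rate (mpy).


Apply the mpy weight-loss relation: CR = 534 * W / (D * A * T)
Numerator: 534 * 80.9 = 43200.6
Denominator: 4.7 * 18.7 * 546 = 47987.94
CR = 43200.6 / 47987.94 = 0.90024 mpy

0.90024 mpy


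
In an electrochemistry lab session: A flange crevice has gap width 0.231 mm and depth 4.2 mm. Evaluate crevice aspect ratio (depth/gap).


Aspect ratio = depth / gap
Ratio = 4.2 / 0.231 = 18.2

18.2


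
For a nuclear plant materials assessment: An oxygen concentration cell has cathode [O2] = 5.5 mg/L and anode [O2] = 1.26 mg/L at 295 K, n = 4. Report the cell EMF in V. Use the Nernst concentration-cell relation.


Apply the Nernst concentration-cell relation: E = (RT/nF)*ln(C_cathode/C_anode)
RT/nF = 8.314*295/(4*96485) = 0.00635495 V
ln(5.5/1.26) = 1.47364
E = 0.00635495 * 1.47364 = 0.00936 V

0.00936 V


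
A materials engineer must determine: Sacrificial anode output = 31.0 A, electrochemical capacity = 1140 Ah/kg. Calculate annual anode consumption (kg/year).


Annual consumption = current * hours per year / capacity
Rate = 31.0 * 8760 / 1140 = 238.2 kg/year

238.2 kg/year


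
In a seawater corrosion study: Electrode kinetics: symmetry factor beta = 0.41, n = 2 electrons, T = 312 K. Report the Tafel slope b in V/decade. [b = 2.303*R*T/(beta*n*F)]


Apply the Tafel slope relation: b = 2.303*R*T/(beta*n*F)
Numerator: 2.303 * 8.314 * 312 = 5973.91
Denominator: 0.41 * 2 * 96485 = 79117.7
b = 5973.91 / 79117.7 = 0.076 V/decade

0.076 V/decade


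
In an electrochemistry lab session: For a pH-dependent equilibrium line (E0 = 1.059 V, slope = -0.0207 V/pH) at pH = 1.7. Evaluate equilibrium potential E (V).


Apply the Pourbaix line equation: E = E0 + slope*pH
E = 1.059 + (-0.0207)*1.7 = 1.059 + (-0.03519) = 1.02381 V
Rounded to 3 decimal places: E = 1.024 V

1.024 V


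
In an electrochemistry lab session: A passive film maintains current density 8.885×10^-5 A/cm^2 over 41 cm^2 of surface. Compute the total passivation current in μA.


I = i_pass * A, then convert A → μA (×10^6)
I = 8.885×10^-5 * 41 * 10^6 = 3642.85 μA

3642.85 μA


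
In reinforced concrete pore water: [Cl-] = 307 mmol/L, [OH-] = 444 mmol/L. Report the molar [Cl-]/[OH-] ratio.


Threshold parameter = [Cl-] / [OH-] (molar basis; both in mmol/L, so units cancel)
Ratio = 307 / 444 = 0.69

0.69


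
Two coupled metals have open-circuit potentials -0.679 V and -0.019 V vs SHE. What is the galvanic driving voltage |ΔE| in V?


Driving voltage is the absolute potential difference.
|ΔE| = |-0.679 − (-0.019)| = 0.66 V

0.66 V


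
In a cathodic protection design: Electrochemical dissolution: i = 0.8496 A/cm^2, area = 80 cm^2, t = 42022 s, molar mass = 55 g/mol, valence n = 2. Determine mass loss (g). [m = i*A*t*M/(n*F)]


Apply Faraday's law: m = i*A*t*M / (n*F)
Total charge passed Q = i*A*t = 0.8496*80*42022 = 2856151.296 C
m = Q*M/(n*F) = 2856151.296*55/(2*96485) = 814.05566 g

814.05566 g


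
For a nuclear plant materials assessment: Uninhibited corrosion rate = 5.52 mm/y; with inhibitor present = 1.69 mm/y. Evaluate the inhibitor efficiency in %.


Apply the inhibitor-efficiency definition: IE = (CR_blank − CR_inh)/CR_blank × 100
IE = (5.52 − 1.69) / 5.52 × 100
IE = 3.83 / 5.52 × 100 = 69.4 %

69.4 %


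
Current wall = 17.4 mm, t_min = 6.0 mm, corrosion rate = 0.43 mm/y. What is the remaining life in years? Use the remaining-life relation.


Apply the remaining-life relation: RL = (t_current − t_min) / CR
RL = (17.4 − 6.0) / 0.43 = 11.4 / 0.43 = 26.5 years

26.5 years


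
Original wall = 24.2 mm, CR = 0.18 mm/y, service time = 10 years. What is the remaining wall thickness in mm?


Remaining wall = original − CR × time
t = 24.2 − 0.18*10 = 24.2 − 1.8 = 22.4 mm

22.4 mm
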